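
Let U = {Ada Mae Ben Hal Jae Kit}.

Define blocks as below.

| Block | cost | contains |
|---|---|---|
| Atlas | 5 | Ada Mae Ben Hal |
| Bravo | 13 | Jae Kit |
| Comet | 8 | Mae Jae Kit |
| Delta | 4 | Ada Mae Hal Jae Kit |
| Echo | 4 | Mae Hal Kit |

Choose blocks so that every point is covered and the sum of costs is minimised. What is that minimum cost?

Atlas, Delta together cover every point (Atlas ∪ Delta = {Ada, Mae, Ben, Hal, Jae, Kit}); total cost 5 + 4 = 9.
No covering selection has total cost below 9.

9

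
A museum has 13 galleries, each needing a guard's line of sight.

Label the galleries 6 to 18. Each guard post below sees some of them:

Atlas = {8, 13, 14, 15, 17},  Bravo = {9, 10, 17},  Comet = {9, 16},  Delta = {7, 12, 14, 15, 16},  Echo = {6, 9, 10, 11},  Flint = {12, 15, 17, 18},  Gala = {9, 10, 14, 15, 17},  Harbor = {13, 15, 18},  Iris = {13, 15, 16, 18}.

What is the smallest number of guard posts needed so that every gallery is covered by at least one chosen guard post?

4

Take {Atlas, Delta, Echo, Flint}. Their union is {6, 7, 8, 9, 10, 11, 12, 13, 14, 15, 16, 17, 18}, which is all 13 galleries.
No 3 of the 9 guard posts cover everything (all 84 combinations miss at least one gallery), so 4 is optimal.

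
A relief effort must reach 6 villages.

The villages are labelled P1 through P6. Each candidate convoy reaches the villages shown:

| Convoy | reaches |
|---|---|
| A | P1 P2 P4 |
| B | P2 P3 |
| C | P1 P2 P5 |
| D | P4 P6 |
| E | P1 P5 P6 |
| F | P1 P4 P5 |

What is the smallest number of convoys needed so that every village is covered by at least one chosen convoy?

Take {B, E, F}. Their union is {P1, P2, P3, P4, P5, P6}, which is all 6 villages.
Only B contains P3, so B is forced; the remaining 4 villages need at least 2 more convoys (each remaining convoy adds at most 3) — so at least 3 convoys are needed, and 3 is optimal.

3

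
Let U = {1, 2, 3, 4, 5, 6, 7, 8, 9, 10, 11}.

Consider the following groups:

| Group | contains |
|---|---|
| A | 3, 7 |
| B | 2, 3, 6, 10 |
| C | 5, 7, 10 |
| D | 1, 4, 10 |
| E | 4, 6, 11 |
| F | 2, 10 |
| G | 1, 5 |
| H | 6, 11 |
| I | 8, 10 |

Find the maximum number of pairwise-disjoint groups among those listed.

A, E, F, G are pairwise disjoint (A={3,7}; E={4,6,11}; F={2,10}; G={1,5}).
Every remaining group overlaps one of these, and no 5 of the listed groups are pairwise disjoint, so 4 is the maximum.

4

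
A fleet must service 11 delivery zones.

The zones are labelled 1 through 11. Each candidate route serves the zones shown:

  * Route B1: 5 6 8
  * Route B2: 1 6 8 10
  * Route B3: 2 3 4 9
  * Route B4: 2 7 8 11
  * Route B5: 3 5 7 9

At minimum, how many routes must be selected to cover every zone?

4

Take {B2, B3, B4, B5}. Their union is {1, 2, 3, 4, 5, 6, 7, 8, 9, 10, 11}, which is all 11 zones.
Only B4 contains 11, so B4 is forced; the remaining 7 zones need at least 3 more routes (each remaining route adds at most 3) — so at least 4 routes are needed, and 4 is optimal.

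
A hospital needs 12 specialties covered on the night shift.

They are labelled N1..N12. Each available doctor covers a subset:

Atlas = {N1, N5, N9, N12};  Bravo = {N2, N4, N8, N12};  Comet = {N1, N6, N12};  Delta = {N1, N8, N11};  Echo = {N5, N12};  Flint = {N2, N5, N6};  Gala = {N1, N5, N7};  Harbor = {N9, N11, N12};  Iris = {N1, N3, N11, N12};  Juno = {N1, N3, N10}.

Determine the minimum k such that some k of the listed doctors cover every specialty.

5

Bravo and Flint and Gala and Harbor and Juno together: Bravo ∪ Flint ∪ Gala ∪ Harbor ∪ Juno = {N1, N2, N3, N4, N5, N6, N7, N8, N9, N10, N11, N12} — every specialty is covered.
No 4 of the 10 doctors cover everything (all 210 combinations miss at least one specialty), so 5 is optimal.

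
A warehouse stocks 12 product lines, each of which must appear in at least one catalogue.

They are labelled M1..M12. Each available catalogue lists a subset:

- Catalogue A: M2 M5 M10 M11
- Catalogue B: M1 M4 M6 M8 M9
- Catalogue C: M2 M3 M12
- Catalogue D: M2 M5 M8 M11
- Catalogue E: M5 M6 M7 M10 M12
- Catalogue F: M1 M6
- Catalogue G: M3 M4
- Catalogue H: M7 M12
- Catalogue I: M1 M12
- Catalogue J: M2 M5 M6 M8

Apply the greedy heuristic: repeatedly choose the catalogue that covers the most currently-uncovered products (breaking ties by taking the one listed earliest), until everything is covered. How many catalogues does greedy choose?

4

Greedy: pick B (covers 5 new) → pick A (covers 4 new) → pick C (covers 2 new) → pick E (covers 1 new). Total picks: 4.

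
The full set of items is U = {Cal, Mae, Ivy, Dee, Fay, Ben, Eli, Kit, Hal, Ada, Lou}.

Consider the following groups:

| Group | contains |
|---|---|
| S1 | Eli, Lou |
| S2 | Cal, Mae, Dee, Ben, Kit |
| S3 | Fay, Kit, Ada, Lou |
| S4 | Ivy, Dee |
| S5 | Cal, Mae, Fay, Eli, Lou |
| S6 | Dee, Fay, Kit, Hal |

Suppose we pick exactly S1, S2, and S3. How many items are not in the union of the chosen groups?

Union of S1, S2, S3 = {Cal, Mae, Dee, Fay, Ben, Eli, Kit, Ada, Lou}.
Not covered: Ivy, Hal — 2 items.

2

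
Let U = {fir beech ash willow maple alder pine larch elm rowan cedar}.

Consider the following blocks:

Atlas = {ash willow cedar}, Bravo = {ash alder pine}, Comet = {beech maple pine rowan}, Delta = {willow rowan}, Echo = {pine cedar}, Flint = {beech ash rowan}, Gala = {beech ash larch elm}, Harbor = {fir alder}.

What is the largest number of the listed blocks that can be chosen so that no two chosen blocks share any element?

4

Delta, Echo, Gala, Harbor are pairwise disjoint (Delta={willow,rowan}; Echo={pine,cedar}; Gala={beech,ash,larch,elm}; Harbor={fir,alder}).
Every remaining block overlaps one of these, and no 5 of the listed blocks are pairwise disjoint, so 4 is the maximum.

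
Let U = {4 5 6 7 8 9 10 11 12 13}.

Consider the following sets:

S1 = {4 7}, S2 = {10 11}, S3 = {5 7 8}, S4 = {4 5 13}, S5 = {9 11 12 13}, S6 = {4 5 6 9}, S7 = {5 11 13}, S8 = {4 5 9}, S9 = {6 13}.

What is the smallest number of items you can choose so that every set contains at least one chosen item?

Take H = {5, 7, 11, 13}. Each listed set contains at least one of these, so H is a hitting set of size 4.
No choice of 3 items meets every set, so 4 is the minimum.

4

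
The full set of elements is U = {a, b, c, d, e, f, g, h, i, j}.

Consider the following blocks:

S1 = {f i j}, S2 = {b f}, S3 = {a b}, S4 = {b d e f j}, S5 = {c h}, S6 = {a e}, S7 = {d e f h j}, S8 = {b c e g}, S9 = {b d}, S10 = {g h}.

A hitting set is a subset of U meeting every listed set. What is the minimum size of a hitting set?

4

T = {b, e, f, h} meets every block (each contains at least one member of T), and |T| = 4.
The blocks S1, S5, S6, S9 are pairwise disjoint, so any hitting set needs a separate element for each — at least 4. Hence 4 is optimal.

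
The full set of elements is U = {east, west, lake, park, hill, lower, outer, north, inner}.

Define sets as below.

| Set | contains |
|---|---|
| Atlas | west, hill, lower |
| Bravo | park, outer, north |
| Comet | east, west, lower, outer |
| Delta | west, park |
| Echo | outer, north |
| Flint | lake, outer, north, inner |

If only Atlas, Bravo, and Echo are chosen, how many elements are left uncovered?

3

Union of Atlas, Bravo, Echo = {west, park, hill, lower, outer, north}.
Not covered: east, lake, inner — 3 elements.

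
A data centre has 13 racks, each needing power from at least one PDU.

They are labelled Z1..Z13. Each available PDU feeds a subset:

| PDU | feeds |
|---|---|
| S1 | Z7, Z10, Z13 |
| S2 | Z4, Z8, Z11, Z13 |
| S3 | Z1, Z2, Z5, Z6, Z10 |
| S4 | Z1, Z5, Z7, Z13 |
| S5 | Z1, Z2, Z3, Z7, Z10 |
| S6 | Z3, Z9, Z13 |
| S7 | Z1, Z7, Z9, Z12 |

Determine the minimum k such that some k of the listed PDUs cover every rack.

S2 and S3 and S5 and S7 together: S2 ∪ S3 ∪ S5 ∪ S7 = {Z1, Z2, Z3, Z4, Z5, Z6, Z7, Z8, Z9, Z10, Z11, Z12, Z13} — every rack is covered.
Only S7 contains Z12, so S7 is forced; the remaining 9 racks need at least 3 more PDUs (each remaining PDU adds at most 4) — so at least 4 PDUs are needed, and 4 is optimal.

4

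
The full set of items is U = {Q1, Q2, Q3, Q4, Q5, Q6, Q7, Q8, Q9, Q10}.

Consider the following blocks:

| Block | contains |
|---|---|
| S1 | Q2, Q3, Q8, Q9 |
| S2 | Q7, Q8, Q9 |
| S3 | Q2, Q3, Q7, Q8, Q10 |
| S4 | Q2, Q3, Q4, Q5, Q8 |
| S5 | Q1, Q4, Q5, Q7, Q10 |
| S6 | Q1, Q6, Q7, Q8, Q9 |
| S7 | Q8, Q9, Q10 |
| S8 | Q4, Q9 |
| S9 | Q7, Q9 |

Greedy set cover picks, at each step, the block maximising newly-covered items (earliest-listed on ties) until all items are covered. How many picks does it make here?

Greedy: pick S3 (covers 5 new) → pick S5 (covers 3 new) → pick S6 (covers 2 new). Total picks: 3.

3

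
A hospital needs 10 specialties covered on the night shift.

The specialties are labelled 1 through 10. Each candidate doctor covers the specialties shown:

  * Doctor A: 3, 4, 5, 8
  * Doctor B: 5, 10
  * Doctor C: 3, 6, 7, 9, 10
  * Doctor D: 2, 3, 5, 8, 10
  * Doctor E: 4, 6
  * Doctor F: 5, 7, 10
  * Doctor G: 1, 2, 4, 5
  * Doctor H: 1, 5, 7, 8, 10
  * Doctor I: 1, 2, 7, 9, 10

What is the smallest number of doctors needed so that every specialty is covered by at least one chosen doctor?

A and E and I together: A ∪ E ∪ I = {1, 2, 3, 4, 5, 6, 7, 8, 9, 10} — every specialty is covered.
No 2 of the 9 doctors cover everything (all 36 combinations miss at least one specialty), so 3 is optimal.

3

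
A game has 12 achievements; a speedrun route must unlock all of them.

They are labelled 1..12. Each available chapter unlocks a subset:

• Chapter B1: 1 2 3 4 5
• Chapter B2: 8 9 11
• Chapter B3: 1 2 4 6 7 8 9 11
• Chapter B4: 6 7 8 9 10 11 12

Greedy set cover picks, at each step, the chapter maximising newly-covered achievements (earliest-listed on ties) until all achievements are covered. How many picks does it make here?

Greedy: pick B3 (covers 8 new) → pick B1 (covers 2 new) → pick B4 (covers 2 new). Total picks: 3.
(The true minimum cover uses only 2 chapters, so greedy is not optimal here.)

3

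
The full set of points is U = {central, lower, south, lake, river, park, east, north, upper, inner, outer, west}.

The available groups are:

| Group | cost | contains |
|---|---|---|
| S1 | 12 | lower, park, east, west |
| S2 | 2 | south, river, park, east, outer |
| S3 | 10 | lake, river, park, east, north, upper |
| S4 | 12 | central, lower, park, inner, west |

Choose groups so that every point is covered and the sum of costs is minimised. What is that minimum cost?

S2, S3, S4 together cover every point (S2 ∪ S3 ∪ S4 = {central, lower, south, lake, river, park, east, north, upper, inner, outer, west}); total cost 2 + 10 + 12 = 24.
No covering selection has total cost below 24.

24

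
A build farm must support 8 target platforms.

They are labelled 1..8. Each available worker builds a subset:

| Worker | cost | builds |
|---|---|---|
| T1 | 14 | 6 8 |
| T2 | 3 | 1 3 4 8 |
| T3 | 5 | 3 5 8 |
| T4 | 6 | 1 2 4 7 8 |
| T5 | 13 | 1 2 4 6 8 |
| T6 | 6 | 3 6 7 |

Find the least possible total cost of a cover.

17

T3, T4, T6 together cover every platform (T3 ∪ T4 ∪ T6 = {1, 2, 3, 4, 5, 6, 7, 8}); total cost 5 + 6 + 6 = 17.
The greedy pick T2, T4, T3, T6 costs 20; no covering selection beats 17.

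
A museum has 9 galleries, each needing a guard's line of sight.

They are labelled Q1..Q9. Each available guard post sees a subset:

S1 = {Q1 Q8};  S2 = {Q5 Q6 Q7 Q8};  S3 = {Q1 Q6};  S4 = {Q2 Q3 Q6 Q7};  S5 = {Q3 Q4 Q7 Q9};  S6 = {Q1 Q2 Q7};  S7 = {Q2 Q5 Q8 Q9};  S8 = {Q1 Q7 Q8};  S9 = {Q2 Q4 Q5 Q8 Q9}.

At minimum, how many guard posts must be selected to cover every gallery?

3

Take {S3, S4, S9}. Their union is {Q1, Q2, Q3, Q4, Q5, Q6, Q7, Q8, Q9}, which is all 9 galleries.
No 2 of the 9 guard posts cover everything (all 36 combinations miss at least one gallery), so 3 is optimal.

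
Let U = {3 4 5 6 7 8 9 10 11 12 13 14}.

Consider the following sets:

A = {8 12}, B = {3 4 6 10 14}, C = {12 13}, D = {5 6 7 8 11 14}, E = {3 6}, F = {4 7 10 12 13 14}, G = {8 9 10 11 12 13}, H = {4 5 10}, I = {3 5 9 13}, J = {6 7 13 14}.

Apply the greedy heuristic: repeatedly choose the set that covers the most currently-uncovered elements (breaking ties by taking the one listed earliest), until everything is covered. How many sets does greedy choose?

3

Greedy: pick D (covers 6 new) → pick F (covers 4 new) → pick I (covers 2 new). Total picks: 3.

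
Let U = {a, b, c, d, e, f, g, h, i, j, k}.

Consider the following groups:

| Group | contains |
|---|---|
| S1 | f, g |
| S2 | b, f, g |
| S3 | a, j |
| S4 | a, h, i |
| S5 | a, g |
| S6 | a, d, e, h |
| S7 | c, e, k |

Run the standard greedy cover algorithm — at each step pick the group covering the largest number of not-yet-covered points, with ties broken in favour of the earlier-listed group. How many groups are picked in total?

5

Greedy: pick S6 (covers 4 new) → pick S2 (covers 3 new) → pick S7 (covers 2 new) → pick S3 (covers 1 new) → pick S4 (covers 1 new). Total picks: 5.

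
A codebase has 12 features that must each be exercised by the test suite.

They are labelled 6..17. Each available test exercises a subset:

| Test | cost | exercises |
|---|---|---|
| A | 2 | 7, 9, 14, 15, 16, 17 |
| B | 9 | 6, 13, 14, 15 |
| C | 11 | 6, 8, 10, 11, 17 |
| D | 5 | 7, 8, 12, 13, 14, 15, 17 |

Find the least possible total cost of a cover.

18

A, C, D together cover every feature (A ∪ C ∪ D = {6, 7, 8, 9, 10, 11, 12, 13, 14, 15, 16, 17}); total cost 2 + 11 + 5 = 18.
No covering selection has total cost below 18.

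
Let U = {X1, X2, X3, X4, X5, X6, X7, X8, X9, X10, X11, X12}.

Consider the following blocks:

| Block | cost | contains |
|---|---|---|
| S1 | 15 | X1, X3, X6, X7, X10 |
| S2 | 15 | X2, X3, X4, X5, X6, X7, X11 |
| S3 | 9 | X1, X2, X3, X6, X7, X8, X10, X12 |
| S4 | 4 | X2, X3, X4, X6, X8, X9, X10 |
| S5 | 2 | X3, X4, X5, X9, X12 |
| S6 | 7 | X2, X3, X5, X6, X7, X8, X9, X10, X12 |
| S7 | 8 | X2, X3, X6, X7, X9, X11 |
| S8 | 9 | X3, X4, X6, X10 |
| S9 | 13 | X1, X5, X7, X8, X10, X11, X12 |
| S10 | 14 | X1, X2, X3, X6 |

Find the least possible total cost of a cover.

S4, S9 together cover every element (S4 ∪ S9 = {X1, X2, X3, X4, X5, X6, X7, X8, X9, X10, X11, X12}); total cost 4 + 13 = 17.
The greedy pick S5, S4, S7, S3 costs 23; no covering selection beats 17.

17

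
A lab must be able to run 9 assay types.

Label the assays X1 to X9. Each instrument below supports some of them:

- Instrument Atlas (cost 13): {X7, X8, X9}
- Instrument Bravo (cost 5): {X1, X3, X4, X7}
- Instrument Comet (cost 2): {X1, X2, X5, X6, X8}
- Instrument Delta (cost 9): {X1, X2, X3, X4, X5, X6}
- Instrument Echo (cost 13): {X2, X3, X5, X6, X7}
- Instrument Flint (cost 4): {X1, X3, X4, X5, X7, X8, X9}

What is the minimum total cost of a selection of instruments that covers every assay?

6

Comet, Flint together cover every assay (Comet ∪ Flint = {X1, X2, X3, X4, X5, X6, X7, X8, X9}); total cost 2 + 4 = 6.
No covering selection has total cost below 6.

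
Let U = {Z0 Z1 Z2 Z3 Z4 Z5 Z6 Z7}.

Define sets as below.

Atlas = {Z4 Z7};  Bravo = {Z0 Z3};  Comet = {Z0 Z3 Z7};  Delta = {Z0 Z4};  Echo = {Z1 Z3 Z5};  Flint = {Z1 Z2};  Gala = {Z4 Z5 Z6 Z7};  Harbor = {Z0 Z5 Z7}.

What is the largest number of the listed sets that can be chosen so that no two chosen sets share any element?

Bravo, Flint, Gala are pairwise disjoint (Bravo={Z0,Z3}; Flint={Z1,Z2}; Gala={Z4,Z5,Z6,Z7}).
Every remaining set overlaps one of these, and no 4 of the listed sets are pairwise disjoint, so 3 is the maximum.

3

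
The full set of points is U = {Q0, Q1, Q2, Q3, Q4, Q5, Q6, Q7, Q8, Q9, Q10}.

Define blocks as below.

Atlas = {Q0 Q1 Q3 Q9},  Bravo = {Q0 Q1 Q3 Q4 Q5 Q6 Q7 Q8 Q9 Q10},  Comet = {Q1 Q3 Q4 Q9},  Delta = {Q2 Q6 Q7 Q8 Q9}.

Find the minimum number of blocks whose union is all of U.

2

Bravo and Delta together: Bravo ∪ Delta = {Q0, Q1, Q2, Q3, Q4, Q5, Q6, Q7, Q8, Q9, Q10} — every point is covered.
No single block has all 11 points (the largest, Bravo, has 10), so 2 is optimal.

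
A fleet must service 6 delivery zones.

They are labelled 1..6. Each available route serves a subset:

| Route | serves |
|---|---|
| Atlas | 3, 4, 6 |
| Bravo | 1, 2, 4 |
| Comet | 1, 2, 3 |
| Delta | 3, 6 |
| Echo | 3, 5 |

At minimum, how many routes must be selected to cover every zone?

Atlas and Comet and Echo together: Atlas ∪ Comet ∪ Echo = {1, 2, 3, 4, 5, 6} — every zone is covered.
Only Echo contains 5, so Echo is forced; the remaining 4 zones need at least 2 more routes (each remaining route adds at most 3) — so at least 3 routes are needed, and 3 is optimal.

3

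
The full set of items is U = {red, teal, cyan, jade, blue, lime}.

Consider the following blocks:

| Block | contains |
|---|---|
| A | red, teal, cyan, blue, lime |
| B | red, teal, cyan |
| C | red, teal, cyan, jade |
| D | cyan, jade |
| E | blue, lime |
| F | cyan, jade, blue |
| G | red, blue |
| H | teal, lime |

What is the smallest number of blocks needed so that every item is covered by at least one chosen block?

A and C cover everything between them: the union {red, teal, cyan, jade, blue, lime} is all of U.
No single block has all 6 items (the largest, A, has 5), so 2 is optimal.

2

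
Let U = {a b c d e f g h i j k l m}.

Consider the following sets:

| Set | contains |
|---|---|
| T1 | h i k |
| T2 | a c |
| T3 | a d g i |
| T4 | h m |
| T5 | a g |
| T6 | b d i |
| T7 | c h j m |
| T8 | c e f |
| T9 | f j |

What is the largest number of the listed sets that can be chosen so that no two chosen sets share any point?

T4, T5, T6, T8 are pairwise disjoint (T4={h,m}; T5={a,g}; T6={b,d,i}; T8={c,e,f}).
Every remaining set overlaps one of these, and no 5 of the listed sets are pairwise disjoint, so 4 is the maximum.

4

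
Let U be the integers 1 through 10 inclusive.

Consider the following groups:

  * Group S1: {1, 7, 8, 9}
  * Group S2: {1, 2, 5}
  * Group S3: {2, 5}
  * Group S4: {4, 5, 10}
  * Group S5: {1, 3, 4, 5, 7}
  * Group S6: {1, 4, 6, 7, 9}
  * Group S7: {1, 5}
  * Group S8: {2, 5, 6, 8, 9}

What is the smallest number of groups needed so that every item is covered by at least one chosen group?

Take {S4, S5, S8}. Their union is {1, 2, 3, 4, 5, 6, 7, 8, 9, 10}, which is all 10 items.
Only S5 contains 3, so S5 is forced; the remaining 5 items need at least 2 more groups (each remaining group adds at most 4) — so at least 3 groups are needed, and 3 is optimal.

3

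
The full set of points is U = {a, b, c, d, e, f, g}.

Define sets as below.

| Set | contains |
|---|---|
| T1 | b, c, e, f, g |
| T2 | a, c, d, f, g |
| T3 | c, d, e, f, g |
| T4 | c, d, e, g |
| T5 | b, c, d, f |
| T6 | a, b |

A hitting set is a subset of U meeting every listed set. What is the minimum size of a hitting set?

The 2 points {b, d} hit every set.
The sets T3, T6 are pairwise disjoint, so any hitting set needs a separate point for each — at least 2. Hence 2 is optimal.

2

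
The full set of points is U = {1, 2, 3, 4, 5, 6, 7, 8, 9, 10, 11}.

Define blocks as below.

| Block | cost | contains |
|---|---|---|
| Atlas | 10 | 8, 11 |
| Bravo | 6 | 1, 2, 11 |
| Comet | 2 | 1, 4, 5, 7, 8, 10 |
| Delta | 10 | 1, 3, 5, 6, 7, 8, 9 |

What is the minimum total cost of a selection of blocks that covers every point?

Bravo, Comet, Delta together cover every point (Bravo ∪ Comet ∪ Delta = {1, 2, 3, 4, 5, 6, 7, 8, 9, 10, 11}); total cost 6 + 2 + 10 = 18.
No covering selection has total cost below 18.

18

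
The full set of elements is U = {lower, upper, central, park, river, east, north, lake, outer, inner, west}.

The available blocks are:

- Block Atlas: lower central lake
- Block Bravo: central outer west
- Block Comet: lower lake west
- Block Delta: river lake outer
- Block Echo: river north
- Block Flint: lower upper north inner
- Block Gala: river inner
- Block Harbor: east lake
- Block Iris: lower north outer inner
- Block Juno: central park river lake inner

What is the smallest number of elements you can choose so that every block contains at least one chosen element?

Take H = {river, north, lake, outer}. Each listed block contains at least one of these, so H is a hitting set of size 4.
No choice of 3 elements meets every block, so 4 is the minimum.

4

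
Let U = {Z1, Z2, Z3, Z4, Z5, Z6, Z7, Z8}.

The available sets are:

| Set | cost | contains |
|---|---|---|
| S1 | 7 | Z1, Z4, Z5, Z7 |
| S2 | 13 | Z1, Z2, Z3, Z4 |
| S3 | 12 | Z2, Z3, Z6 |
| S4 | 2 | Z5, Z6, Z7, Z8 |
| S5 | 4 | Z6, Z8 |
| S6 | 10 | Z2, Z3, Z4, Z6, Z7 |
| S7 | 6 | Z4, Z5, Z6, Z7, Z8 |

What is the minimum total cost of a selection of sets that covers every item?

S2, S4 together cover every item (S2 ∪ S4 = {Z1, Z2, Z3, Z4, Z5, Z6, Z7, Z8}); total cost 13 + 2 = 15.
No covering selection has total cost below 15.

15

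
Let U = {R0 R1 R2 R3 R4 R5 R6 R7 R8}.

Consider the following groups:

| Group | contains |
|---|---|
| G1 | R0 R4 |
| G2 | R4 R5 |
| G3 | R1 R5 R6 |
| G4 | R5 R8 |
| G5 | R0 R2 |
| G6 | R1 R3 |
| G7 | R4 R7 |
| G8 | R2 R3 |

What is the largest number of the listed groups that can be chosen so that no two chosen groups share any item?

G4, G5, G6, G7 are pairwise disjoint (G4={R5,R8}; G5={R0,R2}; G6={R1,R3}; G7={R4,R7}).
Every remaining group overlaps one of these, and no 5 of the listed groups are pairwise disjoint, so 4 is the maximum.

4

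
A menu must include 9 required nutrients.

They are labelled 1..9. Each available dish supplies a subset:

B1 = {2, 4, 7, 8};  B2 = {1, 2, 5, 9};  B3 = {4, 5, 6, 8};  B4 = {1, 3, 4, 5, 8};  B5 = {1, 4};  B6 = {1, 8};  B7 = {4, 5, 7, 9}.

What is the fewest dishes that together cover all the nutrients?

Take {B1, B3, B4, B7}. Their union is {1, 2, 3, 4, 5, 6, 7, 8, 9}, which is all 9 nutrients.
No 3 of the 7 dishes cover everything (all 35 combinations miss at least one nutrient), so 4 is optimal.

4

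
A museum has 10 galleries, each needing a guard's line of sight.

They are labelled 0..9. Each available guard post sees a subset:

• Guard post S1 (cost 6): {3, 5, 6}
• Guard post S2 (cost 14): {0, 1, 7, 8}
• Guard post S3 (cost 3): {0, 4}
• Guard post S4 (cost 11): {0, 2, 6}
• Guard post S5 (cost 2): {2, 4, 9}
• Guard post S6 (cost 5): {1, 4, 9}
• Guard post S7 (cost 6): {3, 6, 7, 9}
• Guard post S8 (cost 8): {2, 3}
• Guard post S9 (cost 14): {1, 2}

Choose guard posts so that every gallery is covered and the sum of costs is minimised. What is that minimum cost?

22

S1, S2, S5 together cover every gallery (S1 ∪ S2 ∪ S5 = {0, 1, 2, 3, 4, 5, 6, 7, 8, 9}); total cost 6 + 14 + 2 = 22.
The greedy pick S5, S1, S3, S2 costs 25; no covering selection beats 22.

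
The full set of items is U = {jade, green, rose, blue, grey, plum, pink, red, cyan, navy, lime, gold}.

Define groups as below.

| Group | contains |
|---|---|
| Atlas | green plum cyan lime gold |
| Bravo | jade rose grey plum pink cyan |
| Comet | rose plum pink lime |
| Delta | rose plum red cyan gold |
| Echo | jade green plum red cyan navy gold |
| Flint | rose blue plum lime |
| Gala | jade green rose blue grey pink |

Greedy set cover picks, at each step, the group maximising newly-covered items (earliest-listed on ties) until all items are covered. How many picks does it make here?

Greedy: pick Echo (covers 7 new) → pick Gala (covers 4 new) → pick Atlas (covers 1 new). Total picks: 3.

3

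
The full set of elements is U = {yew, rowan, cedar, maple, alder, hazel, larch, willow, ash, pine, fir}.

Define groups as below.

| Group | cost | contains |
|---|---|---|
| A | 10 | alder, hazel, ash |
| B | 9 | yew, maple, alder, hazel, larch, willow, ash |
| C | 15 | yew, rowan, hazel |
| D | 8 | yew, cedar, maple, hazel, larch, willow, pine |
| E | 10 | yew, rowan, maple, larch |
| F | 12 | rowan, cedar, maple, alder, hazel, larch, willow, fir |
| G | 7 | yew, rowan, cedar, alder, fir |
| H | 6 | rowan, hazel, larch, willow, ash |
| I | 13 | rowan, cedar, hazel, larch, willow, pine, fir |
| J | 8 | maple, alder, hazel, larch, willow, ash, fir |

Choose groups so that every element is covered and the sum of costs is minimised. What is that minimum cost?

D, G, H together cover every element (D ∪ G ∪ H = {yew, rowan, cedar, maple, alder, hazel, larch, willow, ash, pine, fir}); total cost 8 + 7 + 6 = 21.
No covering selection has total cost below 21.

21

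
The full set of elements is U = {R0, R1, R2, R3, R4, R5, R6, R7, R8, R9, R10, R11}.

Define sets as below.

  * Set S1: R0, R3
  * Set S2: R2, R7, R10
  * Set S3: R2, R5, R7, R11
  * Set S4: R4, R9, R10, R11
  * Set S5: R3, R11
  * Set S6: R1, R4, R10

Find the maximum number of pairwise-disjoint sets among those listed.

S1, S3, S6 are pairwise disjoint (S1={R0,R3}; S3={R2,R5,R7,R11}; S6={R1,R4,R10}).
Every remaining set overlaps one of these, and no 4 of the listed sets are pairwise disjoint, so 3 is the maximum.

3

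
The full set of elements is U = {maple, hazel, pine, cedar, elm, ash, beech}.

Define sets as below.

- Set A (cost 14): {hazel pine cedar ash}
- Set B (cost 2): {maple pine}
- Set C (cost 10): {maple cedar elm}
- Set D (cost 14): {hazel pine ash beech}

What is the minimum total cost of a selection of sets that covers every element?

C, D together cover every element (C ∪ D = {maple, hazel, pine, cedar, elm, ash, beech}); total cost 10 + 14 = 24.
The greedy pick B, A, C, D costs 40; no covering selection beats 24.

24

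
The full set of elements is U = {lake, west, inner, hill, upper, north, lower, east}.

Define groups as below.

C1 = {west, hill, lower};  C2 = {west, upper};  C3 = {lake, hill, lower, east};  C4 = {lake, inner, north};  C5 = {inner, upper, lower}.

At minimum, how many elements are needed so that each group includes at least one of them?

The 3 elements {lake, west, upper} hit every group.
No choice of 2 elements meets every group, so 3 is the minimum.

3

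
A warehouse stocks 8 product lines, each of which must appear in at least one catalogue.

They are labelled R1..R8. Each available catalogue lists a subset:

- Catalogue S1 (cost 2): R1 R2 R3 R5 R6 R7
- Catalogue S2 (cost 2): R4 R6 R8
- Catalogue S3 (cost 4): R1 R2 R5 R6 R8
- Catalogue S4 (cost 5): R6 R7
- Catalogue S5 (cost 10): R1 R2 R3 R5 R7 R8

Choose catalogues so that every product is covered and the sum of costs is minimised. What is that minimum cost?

4

S1, S2 together cover every product (S1 ∪ S2 = {R1, R2, R3, R4, R5, R6, R7, R8}); total cost 2 + 2 = 4.
No covering selection has total cost below 4.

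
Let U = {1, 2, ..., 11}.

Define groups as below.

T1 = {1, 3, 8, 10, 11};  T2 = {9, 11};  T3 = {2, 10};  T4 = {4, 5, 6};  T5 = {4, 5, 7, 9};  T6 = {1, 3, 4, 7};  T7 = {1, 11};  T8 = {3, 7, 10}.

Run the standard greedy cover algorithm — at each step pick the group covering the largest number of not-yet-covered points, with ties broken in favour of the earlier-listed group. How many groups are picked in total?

4

Greedy: pick T1 (covers 5 new) → pick T5 (covers 4 new) → pick T3 (covers 1 new) → pick T4 (covers 1 new). Total picks: 4.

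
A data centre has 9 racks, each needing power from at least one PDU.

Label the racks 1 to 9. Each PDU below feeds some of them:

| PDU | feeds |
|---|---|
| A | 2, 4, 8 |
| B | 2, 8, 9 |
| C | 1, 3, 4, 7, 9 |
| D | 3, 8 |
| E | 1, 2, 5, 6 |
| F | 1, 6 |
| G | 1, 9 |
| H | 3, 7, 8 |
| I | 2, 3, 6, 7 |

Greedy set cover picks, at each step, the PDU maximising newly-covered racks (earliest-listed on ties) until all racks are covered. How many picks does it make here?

Greedy: pick C (covers 5 new) → pick E (covers 3 new) → pick A (covers 1 new). Total picks: 3.

3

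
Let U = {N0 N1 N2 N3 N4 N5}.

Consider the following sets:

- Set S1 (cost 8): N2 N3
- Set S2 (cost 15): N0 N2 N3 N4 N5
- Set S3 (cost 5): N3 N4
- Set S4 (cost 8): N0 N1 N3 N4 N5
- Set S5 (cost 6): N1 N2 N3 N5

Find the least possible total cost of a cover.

S4, S5 together cover every item (S4 ∪ S5 = {N0, N1, N2, N3, N4, N5}); total cost 8 + 6 = 14.
No covering selection has total cost below 14.

14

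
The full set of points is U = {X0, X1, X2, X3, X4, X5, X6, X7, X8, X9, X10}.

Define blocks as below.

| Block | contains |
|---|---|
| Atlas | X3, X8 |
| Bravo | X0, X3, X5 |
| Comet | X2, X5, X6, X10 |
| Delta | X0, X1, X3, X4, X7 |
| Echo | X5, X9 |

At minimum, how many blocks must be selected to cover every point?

Atlas and Comet and Delta and Echo together: Atlas ∪ Comet ∪ Delta ∪ Echo = {X0, X1, X2, X3, X4, X5, X6, X7, X8, X9, X10} — every point is covered.
Only Atlas contains X8, so Atlas is forced; the remaining 9 points need at least 3 more blocks (each remaining block adds at most 4) — so at least 4 blocks are needed, and 4 is optimal.

4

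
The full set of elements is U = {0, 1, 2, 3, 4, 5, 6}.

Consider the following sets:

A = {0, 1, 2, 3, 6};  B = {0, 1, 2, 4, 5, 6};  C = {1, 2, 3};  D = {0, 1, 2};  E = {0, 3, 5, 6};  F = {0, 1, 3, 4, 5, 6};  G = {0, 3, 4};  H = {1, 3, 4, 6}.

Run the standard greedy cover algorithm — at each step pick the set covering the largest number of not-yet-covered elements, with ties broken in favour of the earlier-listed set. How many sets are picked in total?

2

Greedy: pick B (covers 6 new) → pick A (covers 1 new). Total picks: 2.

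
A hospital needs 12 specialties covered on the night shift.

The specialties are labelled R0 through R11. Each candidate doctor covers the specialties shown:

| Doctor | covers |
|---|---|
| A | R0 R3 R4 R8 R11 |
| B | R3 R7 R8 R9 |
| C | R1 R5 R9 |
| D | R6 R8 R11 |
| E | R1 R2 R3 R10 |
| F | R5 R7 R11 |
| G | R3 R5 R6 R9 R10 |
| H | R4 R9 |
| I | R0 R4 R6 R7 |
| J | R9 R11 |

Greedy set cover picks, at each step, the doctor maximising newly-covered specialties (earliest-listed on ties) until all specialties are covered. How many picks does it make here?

Greedy: pick A (covers 5 new) → pick G (covers 4 new) → pick E (covers 2 new) → pick B (covers 1 new). Total picks: 4.

4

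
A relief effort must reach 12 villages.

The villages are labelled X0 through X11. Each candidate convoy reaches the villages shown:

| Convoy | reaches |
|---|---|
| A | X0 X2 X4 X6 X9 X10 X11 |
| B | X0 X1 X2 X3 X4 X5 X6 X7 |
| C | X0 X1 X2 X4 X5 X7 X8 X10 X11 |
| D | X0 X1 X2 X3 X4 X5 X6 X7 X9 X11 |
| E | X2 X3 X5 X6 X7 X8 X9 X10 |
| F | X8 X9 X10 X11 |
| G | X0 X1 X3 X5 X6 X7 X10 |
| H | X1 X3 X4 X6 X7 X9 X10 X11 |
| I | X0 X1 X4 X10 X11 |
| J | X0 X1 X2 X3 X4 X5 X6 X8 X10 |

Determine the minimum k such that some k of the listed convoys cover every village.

Take {B, F}. Their union is {X0, X1, X2, X3, X4, X5, X6, X7, X8, X9, X10, X11}, which is all 12 villages.
No single convoy has all 12 villages (the largest, D, has 10), so 2 is optimal.

2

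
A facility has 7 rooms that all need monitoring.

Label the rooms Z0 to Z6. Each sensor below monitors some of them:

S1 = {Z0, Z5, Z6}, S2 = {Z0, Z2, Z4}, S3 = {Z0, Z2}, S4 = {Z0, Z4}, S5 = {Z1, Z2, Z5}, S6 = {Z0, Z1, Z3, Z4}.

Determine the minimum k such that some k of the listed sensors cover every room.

3

S1 and S5 and S6 together: S1 ∪ S5 ∪ S6 = {Z0, Z1, Z2, Z3, Z4, Z5, Z6} — every room is covered.
Only S6 contains Z3, so S6 is forced; the remaining 3 rooms need at least 2 more sensors (each remaining sensor adds at most 2) — so at least 3 sensors are needed, and 3 is optimal.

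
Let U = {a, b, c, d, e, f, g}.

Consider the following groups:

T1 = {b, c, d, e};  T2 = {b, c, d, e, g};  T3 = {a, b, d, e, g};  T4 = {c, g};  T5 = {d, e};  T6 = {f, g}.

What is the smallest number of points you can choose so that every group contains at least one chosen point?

2

The 2 points {e, g} hit every group.
The groups T5, T6 are pairwise disjoint, so any hitting set needs a separate point for each — at least 2. Hence 2 is optimal.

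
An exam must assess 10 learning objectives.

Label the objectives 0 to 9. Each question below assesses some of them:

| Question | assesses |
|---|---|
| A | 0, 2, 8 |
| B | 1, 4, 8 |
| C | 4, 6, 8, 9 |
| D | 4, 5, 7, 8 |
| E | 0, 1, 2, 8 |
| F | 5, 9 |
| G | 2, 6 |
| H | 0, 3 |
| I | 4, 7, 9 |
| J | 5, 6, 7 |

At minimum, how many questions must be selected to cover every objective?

4

C and E and H and J together: C ∪ E ∪ H ∪ J = {0, 1, 2, 3, 4, 5, 6, 7, 8, 9} — every objective is covered.
No 3 of the 10 questions cover everything (all 120 combinations miss at least one objective), so 4 is optimal.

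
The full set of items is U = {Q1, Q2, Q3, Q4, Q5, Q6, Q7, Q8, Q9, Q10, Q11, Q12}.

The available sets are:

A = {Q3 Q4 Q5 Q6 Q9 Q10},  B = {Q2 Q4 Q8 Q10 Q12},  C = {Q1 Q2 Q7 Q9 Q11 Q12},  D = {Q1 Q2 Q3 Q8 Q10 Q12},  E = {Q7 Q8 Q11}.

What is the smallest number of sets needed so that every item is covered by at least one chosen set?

3

A, D, and E cover everything between them: the union {Q1, Q2, Q3, Q4, Q5, Q6, Q7, Q8, Q9, Q10, Q11, Q12} is all of U.
Only A contains Q5, so A is forced; the remaining 6 items need at least 2 more sets (each remaining set adds at most 5) — so at least 3 sets are needed, and 3 is optimal.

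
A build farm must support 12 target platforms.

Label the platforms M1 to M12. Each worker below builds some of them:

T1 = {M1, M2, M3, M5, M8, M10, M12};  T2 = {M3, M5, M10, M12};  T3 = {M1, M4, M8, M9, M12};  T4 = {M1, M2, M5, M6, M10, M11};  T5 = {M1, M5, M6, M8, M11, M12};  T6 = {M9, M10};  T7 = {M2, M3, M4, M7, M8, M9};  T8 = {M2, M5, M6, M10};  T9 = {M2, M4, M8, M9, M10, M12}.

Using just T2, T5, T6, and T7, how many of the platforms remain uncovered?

Union of T2, T5, T6, T7 = {M1, M2, M3, M4, M5, M6, M7, M8, M9, M10, M11, M12} — that's every platform, so 0 are uncovered.

0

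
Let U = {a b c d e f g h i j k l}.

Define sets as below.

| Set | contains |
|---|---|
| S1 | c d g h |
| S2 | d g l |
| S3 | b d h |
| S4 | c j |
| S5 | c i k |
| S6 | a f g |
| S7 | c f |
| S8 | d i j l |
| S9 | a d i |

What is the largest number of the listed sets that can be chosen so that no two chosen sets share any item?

3

S3, S5, S6 are pairwise disjoint (S3={b,d,h}; S5={c,i,k}; S6={a,f,g}).
Every remaining set overlaps one of these, and no 4 of the listed sets are pairwise disjoint, so 3 is the maximum.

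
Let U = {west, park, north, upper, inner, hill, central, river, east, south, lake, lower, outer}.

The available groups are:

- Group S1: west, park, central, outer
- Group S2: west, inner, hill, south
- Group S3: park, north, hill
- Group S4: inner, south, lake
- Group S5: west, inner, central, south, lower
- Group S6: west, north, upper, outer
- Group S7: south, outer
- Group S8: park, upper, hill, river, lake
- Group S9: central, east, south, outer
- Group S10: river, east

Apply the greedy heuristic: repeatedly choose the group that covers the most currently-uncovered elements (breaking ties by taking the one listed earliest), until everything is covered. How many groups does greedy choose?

Greedy: pick S5 (covers 5 new) → pick S8 (covers 5 new) → pick S6 (covers 2 new) → pick S9 (covers 1 new). Total picks: 4.

4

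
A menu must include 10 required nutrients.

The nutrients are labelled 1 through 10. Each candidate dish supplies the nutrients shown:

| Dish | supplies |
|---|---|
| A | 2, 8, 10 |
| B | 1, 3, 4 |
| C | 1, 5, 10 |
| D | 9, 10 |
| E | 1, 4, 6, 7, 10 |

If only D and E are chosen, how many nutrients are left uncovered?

4

Union of D, E = {1, 4, 6, 7, 9, 10}.
Not covered: 2, 3, 5, 8 — 4 nutrients.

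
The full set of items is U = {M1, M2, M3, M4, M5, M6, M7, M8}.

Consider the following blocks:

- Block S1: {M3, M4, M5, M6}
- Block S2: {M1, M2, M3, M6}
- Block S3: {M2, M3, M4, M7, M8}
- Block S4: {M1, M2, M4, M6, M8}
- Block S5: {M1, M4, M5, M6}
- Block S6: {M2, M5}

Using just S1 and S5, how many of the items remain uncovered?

Union of S1, S5 = {M1, M3, M4, M5, M6}.
Not covered: M2, M7, M8 — 3 items.

3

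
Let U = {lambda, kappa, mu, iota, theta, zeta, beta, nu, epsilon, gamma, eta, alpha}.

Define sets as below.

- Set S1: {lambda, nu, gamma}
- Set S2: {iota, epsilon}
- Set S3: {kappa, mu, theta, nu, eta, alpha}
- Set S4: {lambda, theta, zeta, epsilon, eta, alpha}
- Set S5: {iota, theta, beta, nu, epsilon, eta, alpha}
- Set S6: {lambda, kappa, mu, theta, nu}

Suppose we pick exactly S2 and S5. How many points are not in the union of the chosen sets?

Union of S2, S5 = {iota, theta, beta, nu, epsilon, eta, alpha}.
Not covered: lambda, kappa, mu, zeta, gamma — 5 points.

5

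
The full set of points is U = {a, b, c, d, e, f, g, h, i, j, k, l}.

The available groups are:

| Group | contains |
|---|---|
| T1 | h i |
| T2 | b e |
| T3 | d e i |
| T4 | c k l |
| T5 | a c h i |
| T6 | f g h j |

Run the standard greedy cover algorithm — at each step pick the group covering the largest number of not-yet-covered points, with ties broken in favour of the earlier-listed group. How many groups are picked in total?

5

Greedy: pick T5 (covers 4 new) → pick T6 (covers 3 new) → pick T2 (covers 2 new) → pick T4 (covers 2 new) → pick T3 (covers 1 new). Total picks: 5.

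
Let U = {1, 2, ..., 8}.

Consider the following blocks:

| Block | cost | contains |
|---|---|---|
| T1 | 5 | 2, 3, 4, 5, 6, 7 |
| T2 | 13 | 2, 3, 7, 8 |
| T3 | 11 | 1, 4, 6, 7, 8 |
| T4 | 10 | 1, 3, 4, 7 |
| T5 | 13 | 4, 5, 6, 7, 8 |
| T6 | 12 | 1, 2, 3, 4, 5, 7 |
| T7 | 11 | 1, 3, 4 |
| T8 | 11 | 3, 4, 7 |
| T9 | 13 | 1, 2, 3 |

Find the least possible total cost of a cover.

16

T1, T3 together cover every element (T1 ∪ T3 = {1, 2, 3, 4, 5, 6, 7, 8}); total cost 5 + 11 = 16.
No covering selection has total cost below 16.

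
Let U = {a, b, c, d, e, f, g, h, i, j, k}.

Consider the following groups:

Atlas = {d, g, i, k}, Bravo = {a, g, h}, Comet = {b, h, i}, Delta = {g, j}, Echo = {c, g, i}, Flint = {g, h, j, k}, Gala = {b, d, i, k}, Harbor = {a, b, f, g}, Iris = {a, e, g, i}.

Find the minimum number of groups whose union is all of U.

5

Echo, Flint, Gala, Harbor, and Iris cover everything between them: the union {a, b, c, d, e, f, g, h, i, j, k} is all of U.
No 4 of the 9 groups cover everything (all 126 combinations miss at least one point), so 5 is optimal.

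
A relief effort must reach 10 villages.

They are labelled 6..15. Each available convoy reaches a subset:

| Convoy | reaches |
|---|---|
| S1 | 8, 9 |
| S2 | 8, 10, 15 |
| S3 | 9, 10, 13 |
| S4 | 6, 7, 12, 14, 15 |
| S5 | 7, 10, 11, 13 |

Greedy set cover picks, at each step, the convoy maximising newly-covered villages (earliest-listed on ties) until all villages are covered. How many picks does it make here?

Greedy: pick S4 (covers 5 new) → pick S3 (covers 3 new) → pick S1 (covers 1 new) → pick S5 (covers 1 new). Total picks: 4.
(The true minimum cover uses only 3 convoys, so greedy is not optimal here.)

4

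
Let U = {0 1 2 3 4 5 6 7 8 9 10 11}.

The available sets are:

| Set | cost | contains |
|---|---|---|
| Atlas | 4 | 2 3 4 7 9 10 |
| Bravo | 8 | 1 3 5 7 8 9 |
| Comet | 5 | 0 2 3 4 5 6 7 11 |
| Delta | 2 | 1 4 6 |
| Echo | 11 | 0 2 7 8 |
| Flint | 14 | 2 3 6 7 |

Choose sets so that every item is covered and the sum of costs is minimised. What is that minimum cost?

17

Atlas, Bravo, Comet together cover every item (Atlas ∪ Bravo ∪ Comet = {0, 1, 2, 3, 4, 5, 6, 7, 8, 9, 10, 11}); total cost 4 + 8 + 5 = 17.
The greedy pick Comet, Atlas, Delta, Bravo costs 19; no covering selection beats 17.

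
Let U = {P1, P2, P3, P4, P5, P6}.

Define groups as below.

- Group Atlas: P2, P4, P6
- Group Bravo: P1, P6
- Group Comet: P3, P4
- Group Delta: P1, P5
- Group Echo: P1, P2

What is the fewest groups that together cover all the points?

3

Atlas, Comet, and Delta cover everything between them: the union {P1, P2, P3, P4, P5, P6} is all of U.
Only Comet contains P3, so Comet is forced; the remaining 4 points need at least 2 more groups (each remaining group adds at most 2) — so at least 3 groups are needed, and 3 is optimal.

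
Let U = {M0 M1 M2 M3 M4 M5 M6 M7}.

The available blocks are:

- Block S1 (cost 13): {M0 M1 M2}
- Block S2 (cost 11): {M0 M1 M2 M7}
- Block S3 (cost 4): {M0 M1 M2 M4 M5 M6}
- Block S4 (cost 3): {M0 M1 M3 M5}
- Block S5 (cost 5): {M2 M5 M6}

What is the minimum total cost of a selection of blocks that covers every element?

S2, S3, S4 together cover every element (S2 ∪ S3 ∪ S4 = {M0, M1, M2, M3, M4, M5, M6, M7}); total cost 11 + 4 + 3 = 18.
No covering selection has total cost below 18.

18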